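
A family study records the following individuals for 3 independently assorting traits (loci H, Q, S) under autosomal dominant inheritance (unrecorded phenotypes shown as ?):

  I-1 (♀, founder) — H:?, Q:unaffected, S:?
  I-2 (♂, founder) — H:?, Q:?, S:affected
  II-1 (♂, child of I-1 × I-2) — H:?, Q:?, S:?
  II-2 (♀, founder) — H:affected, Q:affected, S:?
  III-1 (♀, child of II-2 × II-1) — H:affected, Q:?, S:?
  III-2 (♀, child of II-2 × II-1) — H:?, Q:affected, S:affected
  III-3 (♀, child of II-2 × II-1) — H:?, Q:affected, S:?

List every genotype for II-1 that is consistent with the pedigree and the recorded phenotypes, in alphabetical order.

II-1 ∈ {HH Qq SS, HH Qq Ss, HH Qq ss, HH qq SS, HH qq Ss, HH qq ss, Hh Qq SS, Hh Qq Ss, Hh Qq ss, Hh qq SS, Hh qq Ss, Hh qq ss, hh Qq SS, hh Qq Ss, hh Qq ss, hh qq SS, hh qq Ss, hh qq ss}

H/I-1 ? ·: hh|Hh|HH
H/I-2 ? ·: hh|Hh|HH
H/II-1 ? I-1×I-2: hh|Hh|HH
H/II-2 aff ·: Hh|HH
H/III-1 aff II-2×II-1: Hh|HH
H/III-2 ? II-2×II-1: hh|Hh|HH
H/III-3 ? II-2×II-1: hh|Hh|HH
⇒ H over [I-1,I-2,II-1,II-2,III-1,III-2,III-3]: 238 consistent
Q/I-1 un ·: qq
Q/I-2 ? ·: qq|Qq|QQ
Q/II-1 ? I-1×I-2: qq|Qq
Q/II-2 aff ·: Qq|QQ
Q/III-1 ? II-2×II-1: qq|Qq|QQ
Q/III-2 aff II-2×II-1: Qq|QQ
Q/III-3 aff II-2×II-1: Qq|QQ
⇒ Q over [I-1,I-2,II-1,II-2,III-1,III-2,III-3]: 46 consistent
S/I-1 ? ·: ss|Ss|SS
S/I-2 aff ·: Ss|SS
S/II-1 ? I-1×I-2: ss|Ss|SS
S/II-2 ? ·: ss|Ss|SS
S/III-1 ? II-2×II-1: ss|Ss|SS
S/III-2 aff II-2×II-1: Ss|SS
S/III-3 ? II-2×II-1: ss|Ss|SS
⇒ S over [I-1,I-2,II-1,II-2,III-1,III-2,III-3]: 200 consistent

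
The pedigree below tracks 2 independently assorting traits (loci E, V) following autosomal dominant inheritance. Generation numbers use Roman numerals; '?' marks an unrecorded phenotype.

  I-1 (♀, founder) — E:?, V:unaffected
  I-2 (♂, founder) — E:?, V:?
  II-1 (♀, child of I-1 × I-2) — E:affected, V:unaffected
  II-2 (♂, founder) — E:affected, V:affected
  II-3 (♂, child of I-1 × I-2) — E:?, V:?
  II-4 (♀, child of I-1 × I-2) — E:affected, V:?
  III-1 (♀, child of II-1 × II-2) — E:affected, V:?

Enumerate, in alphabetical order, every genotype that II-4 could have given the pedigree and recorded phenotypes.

E/I-1 ? ·: ee|Ee|EE
E/I-2 ? ·: ee|Ee|EE
E/II-1 aff I-1×I-2: Ee|EE
E/II-2 aff ·: Ee|EE
E/II-3 ? I-1×I-2: ee|Ee|EE
E/II-4 aff I-1×I-2: Ee|EE
E/III-1 aff II-1×II-2: Ee|EE
⇒ E over [I-1,I-2,II-1,II-2,II-3,II-4,III-1]: 125 consistent
V/I-1 un ·: vv
V/I-2 ? ·: vv|Vv
V/II-1 un I-1×I-2: vv
V/II-2 aff ·: Vv|VV
V/II-3 ? I-1×I-2: vv|Vv
V/II-4 ? I-1×I-2: vv|Vv
V/III-1 ? II-1×II-2: vv|Vv
⇒ V over [I-1,I-2,II-1,II-2,II-3,II-4,III-1]: 15 consistent

II-4 ∈ {EE Vv, EE vv, Ee Vv, Ee vv}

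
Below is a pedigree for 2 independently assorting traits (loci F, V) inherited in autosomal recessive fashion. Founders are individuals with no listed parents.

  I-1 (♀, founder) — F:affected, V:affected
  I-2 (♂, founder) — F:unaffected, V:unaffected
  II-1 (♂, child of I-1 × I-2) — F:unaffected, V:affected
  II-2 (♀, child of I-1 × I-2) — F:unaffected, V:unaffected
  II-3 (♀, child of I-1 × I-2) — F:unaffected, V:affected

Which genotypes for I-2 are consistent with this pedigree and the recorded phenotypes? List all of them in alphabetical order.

I-2 ∈ {FF Vv, Ff Vv}

F/I-1 aff ·: ff
F/I-2 un ·: FF|Ff
F/II-1 un I-1×I-2: Ff
F/II-2 un I-1×I-2: Ff
F/II-3 un I-1×I-2: Ff
⇒ F over [I-1,I-2,II-1,II-2,II-3]: 2 consistent
V/I-1 aff ·: vv
V/I-2 un ·: Vv
V/II-1 aff I-1×I-2: vv
V/II-2 un I-1×I-2: Vv
V/II-3 aff I-1×I-2: vv
⇒ V over [I-1,I-2,II-1,II-2,II-3]: 1 consistent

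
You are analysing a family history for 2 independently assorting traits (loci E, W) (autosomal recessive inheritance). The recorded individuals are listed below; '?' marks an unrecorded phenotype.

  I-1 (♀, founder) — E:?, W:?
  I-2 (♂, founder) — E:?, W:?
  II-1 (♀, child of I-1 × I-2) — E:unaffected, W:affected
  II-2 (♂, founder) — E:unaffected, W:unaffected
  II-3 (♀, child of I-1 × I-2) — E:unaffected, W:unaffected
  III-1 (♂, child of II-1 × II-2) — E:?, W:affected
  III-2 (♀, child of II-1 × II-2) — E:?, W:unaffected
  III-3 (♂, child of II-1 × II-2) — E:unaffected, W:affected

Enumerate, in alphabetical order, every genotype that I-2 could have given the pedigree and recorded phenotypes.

E/I-1 ? ·: EE|Ee|ee
E/I-2 ? ·: EE|Ee|ee
E/II-1 un I-1×I-2: EE|Ee
E/II-2 un ·: EE|Ee
E/II-3 un I-1×I-2: EE|Ee
E/III-1 ? II-1×II-2: EE|Ee|ee
E/III-2 ? II-1×II-2: EE|Ee|ee
E/III-3 un II-1×II-2: EE|Ee
⇒ E over [I-1,I-2,II-1,II-2,II-3,III-1,III-2,III-3]: 323 consistent
W/I-1 ? ·: Ww|ww
W/I-2 ? ·: Ww|ww
W/II-1 aff I-1×I-2: ww
W/II-2 un ·: Ww
W/II-3 un I-1×I-2: WW|Ww
W/III-1 aff II-1×II-2: ww
W/III-2 un II-1×II-2: Ww
W/III-3 aff II-1×II-2: ww
⇒ W over [I-1,I-2,II-1,II-2,II-3,III-1,III-2,III-3]: 4 consistent

I-2 ∈ {EE Ww, EE ww, Ee Ww, Ee ww, ee Ww, ee ww}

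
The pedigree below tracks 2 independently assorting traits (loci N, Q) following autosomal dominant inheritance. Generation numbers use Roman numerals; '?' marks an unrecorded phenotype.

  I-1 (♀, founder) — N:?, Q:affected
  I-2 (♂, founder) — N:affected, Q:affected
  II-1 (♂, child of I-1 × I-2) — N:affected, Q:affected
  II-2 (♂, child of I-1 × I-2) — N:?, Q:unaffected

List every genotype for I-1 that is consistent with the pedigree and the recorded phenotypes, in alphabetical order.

N/I-1 ? ·: nn|Nn|NN
N/I-2 aff ·: Nn|NN
N/II-1 aff I-1×I-2: Nn|NN
N/II-2 ? I-1×I-2: nn|Nn|NN
⇒ N over [I-1,I-2,II-1,II-2]: 18 consistent
Q/I-1 aff ·: Qq
Q/I-2 aff ·: Qq
Q/II-1 aff I-1×I-2: Qq|QQ
Q/II-2 un I-1×I-2: qq
⇒ Q over [I-1,I-2,II-1,II-2]: 2 consistent

I-1 ∈ {NN Qq, Nn Qq, nn Qq}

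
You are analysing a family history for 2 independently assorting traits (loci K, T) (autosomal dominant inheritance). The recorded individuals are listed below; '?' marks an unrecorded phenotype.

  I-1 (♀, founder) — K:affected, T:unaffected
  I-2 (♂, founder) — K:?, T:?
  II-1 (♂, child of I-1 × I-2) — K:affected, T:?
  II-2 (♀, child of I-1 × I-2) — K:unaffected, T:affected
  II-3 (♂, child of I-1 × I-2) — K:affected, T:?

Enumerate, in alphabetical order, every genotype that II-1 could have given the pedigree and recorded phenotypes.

K/I-1 aff ·: Kk
K/I-2 ? ·: kk|Kk
K/II-1 aff I-1×I-2: Kk|KK
K/II-2 un I-1×I-2: kk
K/II-3 aff I-1×I-2: Kk|KK
⇒ K over [I-1,I-2,II-1,II-2,II-3]: 5 consistent
T/I-1 un ·: tt
T/I-2 ? ·: Tt|TT
T/II-1 ? I-1×I-2: tt|Tt
T/II-2 aff I-1×I-2: Tt
T/II-3 ? I-1×I-2: tt|Tt
⇒ T over [I-1,I-2,II-1,II-2,II-3]: 5 consistent

II-1 ∈ {KK Tt, KK tt, Kk Tt, Kk tt}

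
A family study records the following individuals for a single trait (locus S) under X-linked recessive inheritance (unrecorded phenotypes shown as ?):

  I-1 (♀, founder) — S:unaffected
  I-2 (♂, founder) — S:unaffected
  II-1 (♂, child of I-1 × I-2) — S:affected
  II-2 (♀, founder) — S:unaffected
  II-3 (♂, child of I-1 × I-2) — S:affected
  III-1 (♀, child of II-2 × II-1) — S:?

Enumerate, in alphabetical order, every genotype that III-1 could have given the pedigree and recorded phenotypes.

III-1 ∈ {X^SX^s, X^sX^s}

S/I-1 un ·: X^SX^s
S/I-2 un ·: X^SY
S/II-1 aff I-1×I-2: X^sY
S/II-2 un ·: X^SX^S|X^SX^s
S/II-3 aff I-1×I-2: X^sY
S/III-1 ? II-2×II-1: X^SX^s|X^sX^s
⇒ S over [I-1,I-2,II-1,II-2,II-3,III-1]: 3 consistent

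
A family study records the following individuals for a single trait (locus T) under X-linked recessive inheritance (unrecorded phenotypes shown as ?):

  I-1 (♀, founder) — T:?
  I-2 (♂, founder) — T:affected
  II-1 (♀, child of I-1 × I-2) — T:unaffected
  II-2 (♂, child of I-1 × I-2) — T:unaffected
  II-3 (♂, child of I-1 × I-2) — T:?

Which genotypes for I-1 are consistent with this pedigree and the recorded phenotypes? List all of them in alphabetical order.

I-1 ∈ {X^TX^T, X^TX^t}

T/I-1 ? ·: X^TX^T|X^TX^t
T/I-2 aff ·: X^tY
T/II-1 un I-1×I-2: X^TX^t
T/II-2 un I-1×I-2: X^TY
T/II-3 ? I-1×I-2: X^TY|X^tY
⇒ T over [I-1,I-2,II-1,II-2,II-3]: 3 consistent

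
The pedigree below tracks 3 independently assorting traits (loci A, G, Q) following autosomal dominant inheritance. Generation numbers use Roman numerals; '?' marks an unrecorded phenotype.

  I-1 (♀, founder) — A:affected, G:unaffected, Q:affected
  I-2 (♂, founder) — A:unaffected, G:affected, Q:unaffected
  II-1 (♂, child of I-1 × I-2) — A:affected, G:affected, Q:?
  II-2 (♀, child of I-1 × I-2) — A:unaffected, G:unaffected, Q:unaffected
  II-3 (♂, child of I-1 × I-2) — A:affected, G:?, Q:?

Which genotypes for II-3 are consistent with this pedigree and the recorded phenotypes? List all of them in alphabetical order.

A/I-1 aff ·: Aa
A/I-2 un ·: aa
A/II-1 aff I-1×I-2: Aa
A/II-2 un I-1×I-2: aa
A/II-3 aff I-1×I-2: Aa
⇒ A over [I-1,I-2,II-1,II-2,II-3]: 1 consistent
G/I-1 un ·: gg
G/I-2 aff ·: Gg
G/II-1 aff I-1×I-2: Gg
G/II-2 un I-1×I-2: gg
G/II-3 ? I-1×I-2: gg|Gg
⇒ G over [I-1,I-2,II-1,II-2,II-3]: 2 consistent
Q/I-1 aff ·: Qq
Q/I-2 un ·: qq
Q/II-1 ? I-1×I-2: qq|Qq
Q/II-2 un I-1×I-2: qq
Q/II-3 ? I-1×I-2: qq|Qq
⇒ Q over [I-1,I-2,II-1,II-2,II-3]: 4 consistent

II-3 ∈ {Aa Gg Qq, Aa Gg qq, Aa gg Qq, Aa gg qq}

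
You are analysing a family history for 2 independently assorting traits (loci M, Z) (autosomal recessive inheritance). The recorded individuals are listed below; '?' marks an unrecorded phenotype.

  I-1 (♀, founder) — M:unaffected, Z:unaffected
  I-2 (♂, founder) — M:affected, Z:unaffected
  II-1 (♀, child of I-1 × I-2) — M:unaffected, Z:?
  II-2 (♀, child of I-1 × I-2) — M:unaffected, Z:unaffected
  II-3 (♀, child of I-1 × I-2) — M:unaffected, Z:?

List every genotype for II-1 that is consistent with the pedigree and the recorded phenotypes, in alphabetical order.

M/I-1 un ·: MM|Mm
M/I-2 aff ·: mm
M/II-1 un I-1×I-2: Mm
M/II-2 un I-1×I-2: Mm
M/II-3 un I-1×I-2: Mm
⇒ M over [I-1,I-2,II-1,II-2,II-3]: 2 consistent
Z/I-1 un ·: ZZ|Zz
Z/I-2 un ·: ZZ|Zz
Z/II-1 ? I-1×I-2: ZZ|Zz|zz
Z/II-2 un I-1×I-2: ZZ|Zz
Z/II-3 ? I-1×I-2: ZZ|Zz|zz
⇒ Z over [I-1,I-2,II-1,II-2,II-3]: 35 consistent

II-1 ∈ {Mm ZZ, Mm Zz, Mm zz}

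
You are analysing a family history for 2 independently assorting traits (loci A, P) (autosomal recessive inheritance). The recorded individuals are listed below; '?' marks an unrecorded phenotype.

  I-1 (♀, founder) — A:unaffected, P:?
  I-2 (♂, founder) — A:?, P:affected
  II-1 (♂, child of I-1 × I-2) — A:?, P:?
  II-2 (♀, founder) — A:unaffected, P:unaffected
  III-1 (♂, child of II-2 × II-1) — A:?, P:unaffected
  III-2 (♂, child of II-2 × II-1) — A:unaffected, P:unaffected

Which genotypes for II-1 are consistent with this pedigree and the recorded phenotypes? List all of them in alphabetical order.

A/I-1 un ·: AA|Aa
A/I-2 ? ·: AA|Aa|aa
A/II-1 ? I-1×I-2: AA|Aa|aa
A/II-2 un ·: AA|Aa
A/III-1 ? II-2×II-1: AA|Aa|aa
A/III-2 un II-2×II-1: AA|Aa
⇒ A over [I-1,I-2,II-1,II-2,III-1,III-2]: 76 consistent
P/I-1 ? ·: PP|Pp|pp
P/I-2 aff ·: pp
P/II-1 ? I-1×I-2: Pp|pp
P/II-2 un ·: PP|Pp
P/III-1 un II-2×II-1: PP|Pp
P/III-2 un II-2×II-1: PP|Pp
⇒ P over [I-1,I-2,II-1,II-2,III-1,III-2]: 20 consistent

II-1 ∈ {AA Pp, AA pp, Aa Pp, Aa pp, aa Pp, aa pp}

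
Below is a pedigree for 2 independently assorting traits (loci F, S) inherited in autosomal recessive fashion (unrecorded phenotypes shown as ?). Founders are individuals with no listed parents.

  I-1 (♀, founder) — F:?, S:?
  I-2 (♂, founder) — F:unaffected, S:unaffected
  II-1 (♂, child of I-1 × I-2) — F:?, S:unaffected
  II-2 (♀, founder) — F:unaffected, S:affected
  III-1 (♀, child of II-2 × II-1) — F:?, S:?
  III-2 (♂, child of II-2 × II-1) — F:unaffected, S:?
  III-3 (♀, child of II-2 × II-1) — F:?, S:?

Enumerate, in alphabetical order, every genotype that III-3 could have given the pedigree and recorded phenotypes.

F/I-1 ? ·: FF|Ff|ff
F/I-2 un ·: FF|Ff
F/II-1 ? I-1×I-2: FF|Ff|ff
F/II-2 un ·: FF|Ff
F/III-1 ? II-2×II-1: FF|Ff|ff
F/III-2 un II-2×II-1: FF|Ff
F/III-3 ? II-2×II-1: FF|Ff|ff
⇒ F over [I-1,I-2,II-1,II-2,III-1,III-2,III-3]: 176 consistent
S/I-1 ? ·: SS|Ss|ss
S/I-2 un ·: SS|Ss
S/II-1 un I-1×I-2: SS|Ss
S/II-2 aff ·: ss
S/III-1 ? II-2×II-1: Ss|ss
S/III-2 ? II-2×II-1: Ss|ss
S/III-3 ? II-2×II-1: Ss|ss
⇒ S over [I-1,I-2,II-1,II-2,III-1,III-2,III-3]: 44 consistent

III-3 ∈ {FF Ss, FF ss, Ff Ss, Ff ss, ff Ss, ff ss}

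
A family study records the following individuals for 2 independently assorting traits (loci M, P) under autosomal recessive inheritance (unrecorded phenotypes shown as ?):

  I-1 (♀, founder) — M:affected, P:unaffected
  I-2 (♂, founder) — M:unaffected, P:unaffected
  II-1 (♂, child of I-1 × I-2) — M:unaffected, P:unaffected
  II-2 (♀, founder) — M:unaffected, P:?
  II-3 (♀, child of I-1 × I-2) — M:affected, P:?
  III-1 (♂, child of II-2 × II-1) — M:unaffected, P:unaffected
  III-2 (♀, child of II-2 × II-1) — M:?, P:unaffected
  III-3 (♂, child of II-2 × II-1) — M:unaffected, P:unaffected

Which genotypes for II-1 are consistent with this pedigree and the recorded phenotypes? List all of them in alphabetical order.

II-1 ∈ {Mm PP, Mm Pp}

M/I-1 aff ·: mm
M/I-2 un ·: Mm
M/II-1 un I-1×I-2: Mm
M/II-2 un ·: MM|Mm
M/II-3 aff I-1×I-2: mm
M/III-1 un II-2×II-1: MM|Mm
M/III-2 ? II-2×II-1: MM|Mm|mm
M/III-3 un II-2×II-1: MM|Mm
⇒ M over [I-1,I-2,II-1,II-2,II-3,III-1,III-2,III-3]: 20 consistent
P/I-1 un ·: PP|Pp
P/I-2 un ·: PP|Pp
P/II-1 un I-1×I-2: PP|Pp
P/II-2 ? ·: PP|Pp|pp
P/II-3 ? I-1×I-2: PP|Pp|pp
P/III-1 un II-2×II-1: PP|Pp
P/III-2 un II-2×II-1: PP|Pp
P/III-3 un II-2×II-1: PP|Pp
⇒ P over [I-1,I-2,II-1,II-2,II-3,III-1,III-2,III-3]: 199 consistent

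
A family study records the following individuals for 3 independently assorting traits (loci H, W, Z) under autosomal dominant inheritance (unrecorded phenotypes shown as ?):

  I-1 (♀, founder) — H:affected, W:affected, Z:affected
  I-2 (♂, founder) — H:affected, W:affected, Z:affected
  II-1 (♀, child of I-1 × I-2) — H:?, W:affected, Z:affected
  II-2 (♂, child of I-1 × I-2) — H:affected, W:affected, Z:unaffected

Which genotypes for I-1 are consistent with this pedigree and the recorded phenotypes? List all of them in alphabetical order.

H/I-1 aff ·: Hh|HH
H/I-2 aff ·: Hh|HH
H/II-1 ? I-1×I-2: hh|Hh|HH
H/II-2 aff I-1×I-2: Hh|HH
⇒ H over [I-1,I-2,II-1,II-2]: 15 consistent
W/I-1 aff ·: Ww|WW
W/I-2 aff ·: Ww|WW
W/II-1 aff I-1×I-2: Ww|WW
W/II-2 aff I-1×I-2: Ww|WW
⇒ W over [I-1,I-2,II-1,II-2]: 13 consistent
Z/I-1 aff ·: Zz
Z/I-2 aff ·: Zz
Z/II-1 aff I-1×I-2: Zz|ZZ
Z/II-2 un I-1×I-2: zz
⇒ Z over [I-1,I-2,II-1,II-2]: 2 consistent

I-1 ∈ {HH WW Zz, HH Ww Zz, Hh WW Zz, Hh Ww Zz}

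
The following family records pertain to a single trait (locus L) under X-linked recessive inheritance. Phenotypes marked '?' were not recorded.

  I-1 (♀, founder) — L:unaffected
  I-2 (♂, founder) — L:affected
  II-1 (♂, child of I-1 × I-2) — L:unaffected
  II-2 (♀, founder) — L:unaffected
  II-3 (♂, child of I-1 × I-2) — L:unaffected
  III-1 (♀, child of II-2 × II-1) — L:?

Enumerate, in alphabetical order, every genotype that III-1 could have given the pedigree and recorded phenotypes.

III-1 ∈ {X^LX^L, X^LX^l}

L/I-1 un ·: X^LX^L|X^LX^l
L/I-2 aff ·: X^lY
L/II-1 un I-1×I-2: X^LY
L/II-2 un ·: X^LX^L|X^LX^l
L/II-3 un I-1×I-2: X^LY
L/III-1 ? II-2×II-1: X^LX^L|X^LX^l
⇒ L over [I-1,I-2,II-1,II-2,II-3,III-1]: 6 consistent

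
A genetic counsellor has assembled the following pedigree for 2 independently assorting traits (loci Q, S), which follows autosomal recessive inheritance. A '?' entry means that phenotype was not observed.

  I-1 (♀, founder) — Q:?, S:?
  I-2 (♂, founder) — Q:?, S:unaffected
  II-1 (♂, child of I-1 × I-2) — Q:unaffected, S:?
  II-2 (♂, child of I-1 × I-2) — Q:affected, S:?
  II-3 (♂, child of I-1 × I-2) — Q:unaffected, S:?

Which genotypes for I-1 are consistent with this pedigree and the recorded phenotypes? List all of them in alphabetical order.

I-1 ∈ {Qq SS, Qq Ss, Qq ss, qq SS, qq Ss, qq ss}

Q/I-1 ? ·: Qq|qq
Q/I-2 ? ·: Qq|qq
Q/II-1 un I-1×I-2: QQ|Qq
Q/II-2 aff I-1×I-2: qq
Q/II-3 un I-1×I-2: QQ|Qq
⇒ Q over [I-1,I-2,II-1,II-2,II-3]: 6 consistent
S/I-1 ? ·: SS|Ss|ss
S/I-2 un ·: SS|Ss
S/II-1 ? I-1×I-2: SS|Ss|ss
S/II-2 ? I-1×I-2: SS|Ss|ss
S/II-3 ? I-1×I-2: SS|Ss|ss
⇒ S over [I-1,I-2,II-1,II-2,II-3]: 53 consistent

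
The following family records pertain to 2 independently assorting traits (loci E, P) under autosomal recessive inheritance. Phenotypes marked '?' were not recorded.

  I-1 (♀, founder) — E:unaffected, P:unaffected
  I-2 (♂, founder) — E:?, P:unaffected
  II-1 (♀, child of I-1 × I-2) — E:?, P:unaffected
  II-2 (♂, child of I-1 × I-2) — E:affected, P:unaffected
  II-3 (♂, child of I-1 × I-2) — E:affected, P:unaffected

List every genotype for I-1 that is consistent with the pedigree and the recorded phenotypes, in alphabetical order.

E/I-1 un ·: Ee
E/I-2 ? ·: Ee|ee
E/II-1 ? I-1×I-2: EE|Ee|ee
E/II-2 aff I-1×I-2: ee
E/II-3 aff I-1×I-2: ee
⇒ E over [I-1,I-2,II-1,II-2,II-3]: 5 consistent
P/I-1 un ·: PP|Pp
P/I-2 un ·: PP|Pp
P/II-1 un I-1×I-2: PP|Pp
P/II-2 un I-1×I-2: PP|Pp
P/II-3 un I-1×I-2: PP|Pp
⇒ P over [I-1,I-2,II-1,II-2,II-3]: 25 consistent

I-1 ∈ {Ee PP, Ee Pp}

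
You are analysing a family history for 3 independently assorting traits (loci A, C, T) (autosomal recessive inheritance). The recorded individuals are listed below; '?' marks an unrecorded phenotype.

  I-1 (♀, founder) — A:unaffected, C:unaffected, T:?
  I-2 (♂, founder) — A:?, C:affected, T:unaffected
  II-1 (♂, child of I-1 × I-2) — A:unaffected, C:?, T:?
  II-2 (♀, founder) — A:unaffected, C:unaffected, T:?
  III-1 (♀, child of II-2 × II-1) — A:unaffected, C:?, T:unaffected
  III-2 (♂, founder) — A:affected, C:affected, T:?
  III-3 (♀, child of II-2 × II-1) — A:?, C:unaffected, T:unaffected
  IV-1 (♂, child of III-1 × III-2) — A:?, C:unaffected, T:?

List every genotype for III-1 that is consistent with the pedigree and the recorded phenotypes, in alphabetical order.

A/I-1 un ·: AA|Aa
A/I-2 ? ·: AA|Aa|aa
A/II-1 un I-1×I-2: AA|Aa
A/II-2 un ·: AA|Aa
A/III-1 un II-2×II-1: AA|Aa
A/III-2 aff ·: aa
A/III-3 ? II-2×II-1: AA|Aa|aa
A/IV-1 ? III-1×III-2: Aa|aa
⇒ A over [I-1,I-2,II-1,II-2,III-1,III-2,III-3,IV-1]: 103 consistent
C/I-1 un ·: CC|Cc
C/I-2 aff ·: cc
C/II-1 ? I-1×I-2: Cc|cc
C/II-2 un ·: CC|Cc
C/III-1 ? II-2×II-1: CC|Cc
C/III-2 aff ·: cc
C/III-3 un II-2×II-1: CC|Cc
C/IV-1 un III-1×III-2: Cc
⇒ C over [I-1,I-2,II-1,II-2,III-1,III-2,III-3,IV-1]: 18 consistent
T/I-1 ? ·: TT|Tt|tt
T/I-2 un ·: TT|Tt
T/II-1 ? I-1×I-2: TT|Tt|tt
T/II-2 ? ·: TT|Tt|tt
T/III-1 un II-2×II-1: TT|Tt
T/III-2 ? ·: TT|Tt|tt
T/III-3 un II-2×II-1: TT|Tt
T/IV-1 ? III-1×III-2: TT|Tt|tt
⇒ T over [I-1,I-2,II-1,II-2,III-1,III-2,III-3,IV-1]: 415 consistent

III-1 ∈ {AA CC TT, AA CC Tt, AA Cc TT, AA Cc Tt, Aa CC TT, Aa CC Tt, Aa Cc TT, Aa Cc Tt}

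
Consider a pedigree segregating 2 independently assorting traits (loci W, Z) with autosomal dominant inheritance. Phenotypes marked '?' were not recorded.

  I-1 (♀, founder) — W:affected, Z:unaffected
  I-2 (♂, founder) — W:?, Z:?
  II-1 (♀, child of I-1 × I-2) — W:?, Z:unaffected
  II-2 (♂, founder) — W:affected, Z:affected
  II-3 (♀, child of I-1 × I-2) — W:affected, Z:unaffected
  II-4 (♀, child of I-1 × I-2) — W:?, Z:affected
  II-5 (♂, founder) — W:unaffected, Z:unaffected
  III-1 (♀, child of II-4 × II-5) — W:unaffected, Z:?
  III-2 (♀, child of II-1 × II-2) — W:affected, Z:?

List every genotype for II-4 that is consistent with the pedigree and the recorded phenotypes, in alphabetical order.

II-4 ∈ {Ww Zz, ww Zz}

W/I-1 aff ·: Ww|WW
W/I-2 ? ·: ww|Ww|WW
W/II-1 ? I-1×I-2: ww|Ww|WW
W/II-2 aff ·: Ww|WW
W/II-3 aff I-1×I-2: Ww|WW
W/II-4 ? I-1×I-2: ww|Ww
W/II-5 un ·: ww
W/III-1 un II-4×II-5: ww
W/III-2 aff II-1×II-2: Ww|WW
⇒ W over [I-1,I-2,II-1,II-2,II-3,II-4,II-5,III-1,III-2]: 80 consistent
Z/I-1 un ·: zz
Z/I-2 ? ·: Zz
Z/II-1 un I-1×I-2: zz
Z/II-2 aff ·: Zz|ZZ
Z/II-3 un I-1×I-2: zz
Z/II-4 aff I-1×I-2: Zz
Z/II-5 un ·: zz
Z/III-1 ? II-4×II-5: zz|Zz
Z/III-2 ? II-1×II-2: zz|Zz
⇒ Z over [I-1,I-2,II-1,II-2,II-3,II-4,II-5,III-1,III-2]: 6 consistent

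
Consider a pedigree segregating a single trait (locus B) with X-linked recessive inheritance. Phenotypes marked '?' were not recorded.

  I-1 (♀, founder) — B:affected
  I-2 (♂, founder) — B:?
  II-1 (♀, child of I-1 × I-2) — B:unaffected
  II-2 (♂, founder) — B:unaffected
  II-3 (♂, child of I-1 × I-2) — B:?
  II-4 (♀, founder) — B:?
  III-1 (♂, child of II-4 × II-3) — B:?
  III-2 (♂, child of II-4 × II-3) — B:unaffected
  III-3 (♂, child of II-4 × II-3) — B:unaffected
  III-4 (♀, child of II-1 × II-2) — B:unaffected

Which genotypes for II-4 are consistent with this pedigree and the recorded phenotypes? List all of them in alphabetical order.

II-4 ∈ {X^BX^B, X^BX^b}

B/I-1 aff ·: X^bX^b
B/I-2 ? ·: X^BY
B/II-1 un I-1×I-2: X^BX^b
B/II-2 un ·: X^BY
B/II-3 ? I-1×I-2: X^bY
B/II-4 ? ·: X^BX^B|X^BX^b
B/III-1 ? II-4×II-3: X^BY|X^bY
B/III-2 un II-4×II-3: X^BY
B/III-3 un II-4×II-3: X^BY
B/III-4 un II-1×II-2: X^BX^B|X^BX^b
⇒ B over [I-1,I-2,II-1,II-2,II-3,II-4,III-1,III-2,III-3,III-4]: 6 consistent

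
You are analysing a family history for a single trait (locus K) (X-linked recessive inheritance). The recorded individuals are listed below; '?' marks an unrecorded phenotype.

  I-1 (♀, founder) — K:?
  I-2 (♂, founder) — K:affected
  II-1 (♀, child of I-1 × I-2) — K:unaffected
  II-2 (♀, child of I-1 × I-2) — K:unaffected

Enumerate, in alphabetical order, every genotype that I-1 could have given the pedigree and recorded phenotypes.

I-1 ∈ {X^KX^K, X^KX^k}

K/I-1 ? ·: X^KX^K|X^KX^k
K/I-2 aff ·: X^kY
K/II-1 un I-1×I-2: X^KX^k
K/II-2 un I-1×I-2: X^KX^k
⇒ K over [I-1,I-2,II-1,II-2]: 2 consistent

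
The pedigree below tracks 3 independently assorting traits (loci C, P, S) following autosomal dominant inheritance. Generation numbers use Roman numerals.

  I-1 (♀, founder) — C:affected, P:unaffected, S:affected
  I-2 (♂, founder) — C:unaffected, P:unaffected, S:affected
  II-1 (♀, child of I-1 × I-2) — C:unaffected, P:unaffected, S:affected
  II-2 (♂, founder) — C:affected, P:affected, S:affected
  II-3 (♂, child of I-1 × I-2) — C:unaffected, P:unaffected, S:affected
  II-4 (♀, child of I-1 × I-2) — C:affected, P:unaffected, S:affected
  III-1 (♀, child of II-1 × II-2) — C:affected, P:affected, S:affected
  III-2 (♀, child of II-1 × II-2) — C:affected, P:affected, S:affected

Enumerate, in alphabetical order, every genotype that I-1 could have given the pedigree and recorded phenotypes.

I-1 ∈ {Cc pp SS, Cc pp Ss}

C/I-1 aff ·: Cc
C/I-2 un ·: cc
C/II-1 un I-1×I-2: cc
C/II-2 aff ·: Cc|CC
C/II-3 un I-1×I-2: cc
C/II-4 aff I-1×I-2: Cc
C/III-1 aff II-1×II-2: Cc
C/III-2 aff II-1×II-2: Cc
⇒ C over [I-1,I-2,II-1,II-2,II-3,II-4,III-1,III-2]: 2 consistent
P/I-1 un ·: pp
P/I-2 un ·: pp
P/II-1 un I-1×I-2: pp
P/II-2 aff ·: Pp|PP
P/II-3 un I-1×I-2: pp
P/II-4 un I-1×I-2: pp
P/III-1 aff II-1×II-2: Pp
P/III-2 aff II-1×II-2: Pp
⇒ P over [I-1,I-2,II-1,II-2,II-3,II-4,III-1,III-2]: 2 consistent
S/I-1 aff ·: Ss|SS
S/I-2 aff ·: Ss|SS
S/II-1 aff I-1×I-2: Ss|SS
S/II-2 aff ·: Ss|SS
S/II-3 aff I-1×I-2: Ss|SS
S/II-4 aff I-1×I-2: Ss|SS
S/III-1 aff II-1×II-2: Ss|SS
S/III-2 aff II-1×II-2: Ss|SS
⇒ S over [I-1,I-2,II-1,II-2,II-3,II-4,III-1,III-2]: 161 consistent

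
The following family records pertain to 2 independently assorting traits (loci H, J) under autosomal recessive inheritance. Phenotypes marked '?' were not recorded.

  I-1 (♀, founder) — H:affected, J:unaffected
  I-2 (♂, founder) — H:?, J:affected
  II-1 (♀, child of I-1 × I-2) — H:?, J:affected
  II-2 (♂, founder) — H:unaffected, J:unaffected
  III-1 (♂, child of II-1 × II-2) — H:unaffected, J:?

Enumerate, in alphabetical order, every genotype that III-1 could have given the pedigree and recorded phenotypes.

III-1 ∈ {HH Jj, HH jj, Hh Jj, Hh jj}

H/I-1 aff ·: hh
H/I-2 ? ·: HH|Hh|hh
H/II-1 ? I-1×I-2: Hh|hh
H/II-2 un ·: HH|Hh
H/III-1 un II-1×II-2: HH|Hh
⇒ H over [I-1,I-2,II-1,II-2,III-1]: 12 consistent
J/I-1 un ·: Jj
J/I-2 aff ·: jj
J/II-1 aff I-1×I-2: jj
J/II-2 un ·: JJ|Jj
J/III-1 ? II-1×II-2: Jj|jj
⇒ J over [I-1,I-2,II-1,II-2,III-1]: 3 consistent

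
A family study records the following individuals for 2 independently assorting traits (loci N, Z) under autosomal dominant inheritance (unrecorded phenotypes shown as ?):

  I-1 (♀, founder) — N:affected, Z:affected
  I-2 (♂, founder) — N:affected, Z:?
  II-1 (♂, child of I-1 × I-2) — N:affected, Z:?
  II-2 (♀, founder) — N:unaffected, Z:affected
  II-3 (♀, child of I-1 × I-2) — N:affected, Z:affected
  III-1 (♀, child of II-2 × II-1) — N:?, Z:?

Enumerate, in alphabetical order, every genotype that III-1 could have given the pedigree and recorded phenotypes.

N/I-1 aff ·: Nn|NN
N/I-2 aff ·: Nn|NN
N/II-1 aff I-1×I-2: Nn|NN
N/II-2 un ·: nn
N/II-3 aff I-1×I-2: Nn|NN
N/III-1 ? II-2×II-1: nn|Nn
⇒ N over [I-1,I-2,II-1,II-2,II-3,III-1]: 19 consistent
Z/I-1 aff ·: Zz|ZZ
Z/I-2 ? ·: zz|Zz|ZZ
Z/II-1 ? I-1×I-2: zz|Zz|ZZ
Z/II-2 aff ·: Zz|ZZ
Z/II-3 aff I-1×I-2: Zz|ZZ
Z/III-1 ? II-2×II-1: zz|Zz|ZZ
⇒ Z over [I-1,I-2,II-1,II-2,II-3,III-1]: 70 consistent

III-1 ∈ {Nn ZZ, Nn Zz, Nn zz, nn ZZ, nn Zz, nn zz}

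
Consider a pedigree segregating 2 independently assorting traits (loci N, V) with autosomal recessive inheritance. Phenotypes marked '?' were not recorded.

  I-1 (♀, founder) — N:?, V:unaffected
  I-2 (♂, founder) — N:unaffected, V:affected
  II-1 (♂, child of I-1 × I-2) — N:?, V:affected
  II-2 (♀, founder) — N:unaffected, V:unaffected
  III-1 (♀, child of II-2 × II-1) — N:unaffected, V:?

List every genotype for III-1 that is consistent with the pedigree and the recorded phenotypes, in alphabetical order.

N/I-1 ? ·: NN|Nn|nn
N/I-2 un ·: NN|Nn
N/II-1 ? I-1×I-2: NN|Nn|nn
N/II-2 un ·: NN|Nn
N/III-1 un II-2×II-1: NN|Nn
⇒ N over [I-1,I-2,II-1,II-2,III-1]: 36 consistent
V/I-1 un ·: Vv
V/I-2 aff ·: vv
V/II-1 aff I-1×I-2: vv
V/II-2 un ·: VV|Vv
V/III-1 ? II-2×II-1: Vv|vv
⇒ V over [I-1,I-2,II-1,II-2,III-1]: 3 consistent

III-1 ∈ {NN Vv, NN vv, Nn Vv, Nn vv}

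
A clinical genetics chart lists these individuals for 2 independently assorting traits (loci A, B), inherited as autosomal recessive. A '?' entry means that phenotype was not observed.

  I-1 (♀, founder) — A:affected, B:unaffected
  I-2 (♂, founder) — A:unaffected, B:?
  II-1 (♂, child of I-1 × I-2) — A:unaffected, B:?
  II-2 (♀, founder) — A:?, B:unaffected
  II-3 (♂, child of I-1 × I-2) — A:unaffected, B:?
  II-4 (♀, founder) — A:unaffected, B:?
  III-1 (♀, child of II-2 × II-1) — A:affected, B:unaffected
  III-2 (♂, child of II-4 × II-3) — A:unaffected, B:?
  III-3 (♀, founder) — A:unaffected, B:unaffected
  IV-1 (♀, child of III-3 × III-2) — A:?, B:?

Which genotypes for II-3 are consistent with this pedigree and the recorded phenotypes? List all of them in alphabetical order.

II-3 ∈ {Aa BB, Aa Bb, Aa bb}

A/I-1 aff ·: aa
A/I-2 un ·: AA|Aa
A/II-1 un I-1×I-2: Aa
A/II-2 ? ·: Aa|aa
A/II-3 un I-1×I-2: Aa
A/II-4 un ·: AA|Aa
A/III-1 aff II-2×II-1: aa
A/III-2 un II-4×II-3: AA|Aa
A/III-3 un ·: AA|Aa
A/IV-1 ? III-3×III-2: AA|Aa|aa
⇒ A over [I-1,I-2,II-1,II-2,II-3,II-4,III-1,III-2,III-3,IV-1]: 64 consistent
B/I-1 un ·: BB|Bb
B/I-2 ? ·: BB|Bb|bb
B/II-1 ? I-1×I-2: BB|Bb|bb
B/II-2 un ·: BB|Bb
B/II-3 ? I-1×I-2: BB|Bb|bb
B/II-4 ? ·: BB|Bb|bb
B/III-1 un II-2×II-1: BB|Bb
B/III-2 ? II-4×II-3: BB|Bb|bb
B/III-3 un ·: BB|Bb
B/IV-1 ? III-3×III-2: BB|Bb|bb
⇒ B over [I-1,I-2,II-1,II-2,II-3,II-4,III-1,III-2,III-3,IV-1]: 1547 consistent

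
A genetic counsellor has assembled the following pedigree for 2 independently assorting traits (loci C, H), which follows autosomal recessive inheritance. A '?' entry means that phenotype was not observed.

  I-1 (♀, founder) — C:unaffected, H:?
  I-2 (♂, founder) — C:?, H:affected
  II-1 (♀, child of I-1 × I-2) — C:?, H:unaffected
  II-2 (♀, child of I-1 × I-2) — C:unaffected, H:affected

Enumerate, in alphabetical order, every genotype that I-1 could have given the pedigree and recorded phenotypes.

I-1 ∈ {CC Hh, Cc Hh}

C/I-1 un ·: CC|Cc
C/I-2 ? ·: CC|Cc|cc
C/II-1 ? I-1×I-2: CC|Cc|cc
C/II-2 un I-1×I-2: CC|Cc
⇒ C over [I-1,I-2,II-1,II-2]: 18 consistent
H/I-1 ? ·: Hh
H/I-2 aff ·: hh
H/II-1 un I-1×I-2: Hh
H/II-2 aff I-1×I-2: hh
⇒ H over [I-1,I-2,II-1,II-2]: 1 consistent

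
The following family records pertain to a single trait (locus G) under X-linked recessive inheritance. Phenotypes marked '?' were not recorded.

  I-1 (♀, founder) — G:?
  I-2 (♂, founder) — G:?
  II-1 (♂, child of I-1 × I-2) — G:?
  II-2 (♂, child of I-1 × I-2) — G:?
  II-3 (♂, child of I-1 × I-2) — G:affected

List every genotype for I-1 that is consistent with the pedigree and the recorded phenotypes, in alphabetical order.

I-1 ∈ {X^GX^g, X^gX^g}

G/I-1 ? ·: X^GX^g|X^gX^g
G/I-2 ? ·: X^GY|X^gY
G/II-1 ? I-1×I-2: X^GY|X^gY
G/II-2 ? I-1×I-2: X^GY|X^gY
G/II-3 aff I-1×I-2: X^gY
⇒ G over [I-1,I-2,II-1,II-2,II-3]: 10 consistent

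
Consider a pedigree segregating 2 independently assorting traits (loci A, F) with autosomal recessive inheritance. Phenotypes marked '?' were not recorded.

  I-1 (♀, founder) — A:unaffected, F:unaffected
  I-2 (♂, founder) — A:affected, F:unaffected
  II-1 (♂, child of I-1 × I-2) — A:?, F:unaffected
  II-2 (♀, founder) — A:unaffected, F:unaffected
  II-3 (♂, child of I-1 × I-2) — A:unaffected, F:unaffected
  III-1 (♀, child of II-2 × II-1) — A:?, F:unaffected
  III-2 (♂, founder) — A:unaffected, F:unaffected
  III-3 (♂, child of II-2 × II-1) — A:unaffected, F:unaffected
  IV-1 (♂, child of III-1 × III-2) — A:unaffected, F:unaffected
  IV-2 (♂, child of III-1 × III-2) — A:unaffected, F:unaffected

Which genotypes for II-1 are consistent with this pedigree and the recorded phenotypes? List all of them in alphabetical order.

II-1 ∈ {Aa FF, Aa Ff, aa FF, aa Ff}

A/I-1 un ·: AA|Aa
A/I-2 aff ·: aa
A/II-1 ? I-1×I-2: Aa|aa
A/II-2 un ·: AA|Aa
A/II-3 un I-1×I-2: Aa
A/III-1 ? II-2×II-1: AA|Aa|aa
A/III-2 un ·: AA|Aa
A/III-3 un II-2×II-1: AA|Aa
A/IV-1 un III-1×III-2: AA|Aa
A/IV-2 un III-1×III-2: AA|Aa
⇒ A over [I-1,I-2,II-1,II-2,II-3,III-1,III-2,III-3,IV-1,IV-2]: 130 consistent
F/I-1 un ·: FF|Ff
F/I-2 un ·: FF|Ff
F/II-1 un I-1×I-2: FF|Ff
F/II-2 un ·: FF|Ff
F/II-3 un I-1×I-2: FF|Ff
F/III-1 un II-2×II-1: FF|Ff
F/III-2 un ·: FF|Ff
F/III-3 un II-2×II-1: FF|Ff
F/IV-1 un III-1×III-2: FF|Ff
F/IV-2 un III-1×III-2: FF|Ff
⇒ F over [I-1,I-2,II-1,II-2,II-3,III-1,III-2,III-3,IV-1,IV-2]: 529 consistent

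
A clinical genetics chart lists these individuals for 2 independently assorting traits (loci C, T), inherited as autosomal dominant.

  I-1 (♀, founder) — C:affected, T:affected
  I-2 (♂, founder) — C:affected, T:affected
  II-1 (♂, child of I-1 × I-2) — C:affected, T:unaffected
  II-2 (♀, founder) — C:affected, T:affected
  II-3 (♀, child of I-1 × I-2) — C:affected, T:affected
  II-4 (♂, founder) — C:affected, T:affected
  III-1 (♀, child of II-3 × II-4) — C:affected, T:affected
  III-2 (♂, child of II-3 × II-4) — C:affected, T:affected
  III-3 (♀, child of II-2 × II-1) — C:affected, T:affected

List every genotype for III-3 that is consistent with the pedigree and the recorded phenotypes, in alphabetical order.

C/I-1 aff ·: Cc|CC
C/I-2 aff ·: Cc|CC
C/II-1 aff I-1×I-2: Cc|CC
C/II-2 aff ·: Cc|CC
C/II-3 aff I-1×I-2: Cc|CC
C/II-4 aff ·: Cc|CC
C/III-1 aff II-3×II-4: Cc|CC
C/III-2 aff II-3×II-4: Cc|CC
C/III-3 aff II-2×II-1: Cc|CC
⇒ C over [I-1,I-2,II-1,II-2,II-3,II-4,III-1,III-2,III-3]: 288 consistent
T/I-1 aff ·: Tt
T/I-2 aff ·: Tt
T/II-1 un I-1×I-2: tt
T/II-2 aff ·: Tt|TT
T/II-3 aff I-1×I-2: Tt|TT
T/II-4 aff ·: Tt|TT
T/III-1 aff II-3×II-4: Tt|TT
T/III-2 aff II-3×II-4: Tt|TT
T/III-3 aff II-2×II-1: Tt
⇒ T over [I-1,I-2,II-1,II-2,II-3,II-4,III-1,III-2,III-3]: 26 consistent

III-3 ∈ {CC Tt, Cc Tt}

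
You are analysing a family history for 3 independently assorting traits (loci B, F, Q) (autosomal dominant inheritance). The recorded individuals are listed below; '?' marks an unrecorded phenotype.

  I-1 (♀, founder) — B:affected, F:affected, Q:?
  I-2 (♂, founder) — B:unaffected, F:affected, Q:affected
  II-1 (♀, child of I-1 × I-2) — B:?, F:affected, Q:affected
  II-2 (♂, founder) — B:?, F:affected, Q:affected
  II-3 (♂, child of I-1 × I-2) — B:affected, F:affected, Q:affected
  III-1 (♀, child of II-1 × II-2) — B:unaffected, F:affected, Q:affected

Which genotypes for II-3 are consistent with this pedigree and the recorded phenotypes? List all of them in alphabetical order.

II-3 ∈ {Bb FF QQ, Bb FF Qq, Bb Ff QQ, Bb Ff Qq}

B/I-1 aff ·: Bb|BB
B/I-2 un ·: bb
B/II-1 ? I-1×I-2: bb|Bb
B/II-2 ? ·: bb|Bb
B/II-3 aff I-1×I-2: Bb
B/III-1 un II-1×II-2: bb
⇒ B over [I-1,I-2,II-1,II-2,II-3,III-1]: 6 consistent
F/I-1 aff ·: Ff|FF
F/I-2 aff ·: Ff|FF
F/II-1 aff I-1×I-2: Ff|FF
F/II-2 aff ·: Ff|FF
F/II-3 aff I-1×I-2: Ff|FF
F/III-1 aff II-1×II-2: Ff|FF
⇒ F over [I-1,I-2,II-1,II-2,II-3,III-1]: 45 consistent
Q/I-1 ? ·: qq|Qq|QQ
Q/I-2 aff ·: Qq|QQ
Q/II-1 aff I-1×I-2: Qq|QQ
Q/II-2 aff ·: Qq|QQ
Q/II-3 aff I-1×I-2: Qq|QQ
Q/III-1 aff II-1×II-2: Qq|QQ
⇒ Q over [I-1,I-2,II-1,II-2,II-3,III-1]: 53 consistent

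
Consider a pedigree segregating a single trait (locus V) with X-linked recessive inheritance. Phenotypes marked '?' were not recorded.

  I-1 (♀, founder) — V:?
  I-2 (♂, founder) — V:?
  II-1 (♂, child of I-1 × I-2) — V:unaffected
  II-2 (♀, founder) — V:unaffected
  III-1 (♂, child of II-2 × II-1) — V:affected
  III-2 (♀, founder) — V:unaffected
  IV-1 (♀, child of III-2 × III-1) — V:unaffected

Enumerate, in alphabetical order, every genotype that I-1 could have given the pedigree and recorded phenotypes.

V/I-1 ? ·: X^VX^V|X^VX^v
V/I-2 ? ·: X^VY|X^vY
V/II-1 un I-1×I-2: X^VY
V/II-2 un ·: X^VX^v
V/III-1 aff II-2×II-1: X^vY
V/III-2 un ·: X^VX^V|X^VX^v
V/IV-1 un III-2×III-1: X^VX^v
⇒ V over [I-1,I-2,II-1,II-2,III-1,III-2,IV-1]: 8 consistent

I-1 ∈ {X^VX^V, X^VX^v}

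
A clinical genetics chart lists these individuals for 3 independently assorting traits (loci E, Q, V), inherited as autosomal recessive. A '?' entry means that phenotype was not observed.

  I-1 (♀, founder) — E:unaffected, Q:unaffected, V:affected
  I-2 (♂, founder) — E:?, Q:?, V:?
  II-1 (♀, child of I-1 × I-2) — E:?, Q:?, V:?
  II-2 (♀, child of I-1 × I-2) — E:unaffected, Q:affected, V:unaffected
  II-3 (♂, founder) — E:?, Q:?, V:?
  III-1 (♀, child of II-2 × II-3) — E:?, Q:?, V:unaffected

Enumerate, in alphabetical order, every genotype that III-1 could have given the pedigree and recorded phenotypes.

E/I-1 un ·: EE|Ee
E/I-2 ? ·: EE|Ee|ee
E/II-1 ? I-1×I-2: EE|Ee|ee
E/II-2 un I-1×I-2: EE|Ee
E/II-3 ? ·: EE|Ee|ee
E/III-1 ? II-2×II-3: EE|Ee|ee
⇒ E over [I-1,I-2,II-1,II-2,II-3,III-1]: 102 consistent
Q/I-1 un ·: Qq
Q/I-2 ? ·: Qq|qq
Q/II-1 ? I-1×I-2: QQ|Qq|qq
Q/II-2 aff I-1×I-2: qq
Q/II-3 ? ·: QQ|Qq|qq
Q/III-1 ? II-2×II-3: Qq|qq
⇒ Q over [I-1,I-2,II-1,II-2,II-3,III-1]: 20 consistent
V/I-1 aff ·: vv
V/I-2 ? ·: VV|Vv
V/II-1 ? I-1×I-2: Vv|vv
V/II-2 un I-1×I-2: Vv
V/II-3 ? ·: VV|Vv|vv
V/III-1 un II-2×II-3: VV|Vv
⇒ V over [I-1,I-2,II-1,II-2,II-3,III-1]: 15 consistent

III-1 ∈ {EE Qq VV, EE Qq Vv, EE qq VV, EE qq Vv, Ee Qq VV, Ee Qq Vv, Ee qq VV, Ee qq Vv, ee Qq VV, ee Qq Vv, ee qq VV, ee qq Vv}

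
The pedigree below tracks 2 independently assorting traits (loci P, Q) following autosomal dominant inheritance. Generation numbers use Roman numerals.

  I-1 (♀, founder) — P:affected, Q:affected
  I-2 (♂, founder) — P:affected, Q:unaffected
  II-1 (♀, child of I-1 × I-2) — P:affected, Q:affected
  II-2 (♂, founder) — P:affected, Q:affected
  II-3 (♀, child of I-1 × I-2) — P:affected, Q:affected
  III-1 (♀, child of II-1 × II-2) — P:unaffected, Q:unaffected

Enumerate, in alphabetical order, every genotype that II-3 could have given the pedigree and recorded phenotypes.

II-3 ∈ {PP Qq, Pp Qq}

P/I-1 aff ·: Pp|PP
P/I-2 aff ·: Pp|PP
P/II-1 aff I-1×I-2: Pp
P/II-2 aff ·: Pp
P/II-3 aff I-1×I-2: Pp|PP
P/III-1 un II-1×II-2: pp
⇒ P over [I-1,I-2,II-1,II-2,II-3,III-1]: 6 consistent
Q/I-1 aff ·: Qq|QQ
Q/I-2 un ·: qq
Q/II-1 aff I-1×I-2: Qq
Q/II-2 aff ·: Qq
Q/II-3 aff I-1×I-2: Qq
Q/III-1 un II-1×II-2: qq
⇒ Q over [I-1,I-2,II-1,II-2,II-3,III-1]: 2 consistent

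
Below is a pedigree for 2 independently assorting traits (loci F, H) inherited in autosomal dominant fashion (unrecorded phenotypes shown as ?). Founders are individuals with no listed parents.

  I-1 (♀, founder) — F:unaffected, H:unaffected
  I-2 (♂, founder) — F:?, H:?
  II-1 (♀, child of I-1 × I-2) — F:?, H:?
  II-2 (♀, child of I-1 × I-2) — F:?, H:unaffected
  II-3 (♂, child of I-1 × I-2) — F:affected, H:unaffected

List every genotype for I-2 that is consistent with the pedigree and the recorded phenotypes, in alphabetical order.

I-2 ∈ {FF Hh, FF hh, Ff Hh, Ff hh}

F/I-1 un ·: ff
F/I-2 ? ·: Ff|FF
F/II-1 ? I-1×I-2: ff|Ff
F/II-2 ? I-1×I-2: ff|Ff
F/II-3 aff I-1×I-2: Ff
⇒ F over [I-1,I-2,II-1,II-2,II-3]: 5 consistent
H/I-1 un ·: hh
H/I-2 ? ·: hh|Hh
H/II-1 ? I-1×I-2: hh|Hh
H/II-2 un I-1×I-2: hh
H/II-3 un I-1×I-2: hh
⇒ H over [I-1,I-2,II-1,II-2,II-3]: 3 consistent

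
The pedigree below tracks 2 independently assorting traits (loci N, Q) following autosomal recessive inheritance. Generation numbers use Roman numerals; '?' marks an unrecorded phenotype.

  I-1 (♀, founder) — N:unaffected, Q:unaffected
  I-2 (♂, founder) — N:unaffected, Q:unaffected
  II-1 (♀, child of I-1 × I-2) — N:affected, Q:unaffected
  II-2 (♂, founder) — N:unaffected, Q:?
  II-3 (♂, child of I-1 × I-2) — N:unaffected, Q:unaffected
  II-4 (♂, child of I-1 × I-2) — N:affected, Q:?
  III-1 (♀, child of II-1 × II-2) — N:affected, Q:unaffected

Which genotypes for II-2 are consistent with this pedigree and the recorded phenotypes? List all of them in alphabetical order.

II-2 ∈ {Nn QQ, Nn Qq, Nn qq}

N/I-1 un ·: Nn
N/I-2 un ·: Nn
N/II-1 aff I-1×I-2: nn
N/II-2 un ·: Nn
N/II-3 un I-1×I-2: NN|Nn
N/II-4 aff I-1×I-2: nn
N/III-1 aff II-1×II-2: nn
⇒ N over [I-1,I-2,II-1,II-2,II-3,II-4,III-1]: 2 consistent
Q/I-1 un ·: QQ|Qq
Q/I-2 un ·: QQ|Qq
Q/II-1 un I-1×I-2: QQ|Qq
Q/II-2 ? ·: QQ|Qq|qq
Q/II-3 un I-1×I-2: QQ|Qq
Q/II-4 ? I-1×I-2: QQ|Qq|qq
Q/III-1 un II-1×II-2: QQ|Qq
⇒ Q over [I-1,I-2,II-1,II-2,II-3,II-4,III-1]: 130 consistent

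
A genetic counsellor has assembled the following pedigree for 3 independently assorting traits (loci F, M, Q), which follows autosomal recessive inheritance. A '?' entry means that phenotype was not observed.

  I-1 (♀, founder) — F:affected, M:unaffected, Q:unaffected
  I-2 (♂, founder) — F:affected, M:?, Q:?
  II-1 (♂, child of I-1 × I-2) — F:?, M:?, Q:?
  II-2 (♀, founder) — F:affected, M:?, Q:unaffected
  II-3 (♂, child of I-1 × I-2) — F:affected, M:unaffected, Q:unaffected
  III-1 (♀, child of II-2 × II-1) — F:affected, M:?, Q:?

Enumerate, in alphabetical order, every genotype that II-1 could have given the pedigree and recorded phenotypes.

F/I-1 aff ·: ff
F/I-2 aff ·: ff
F/II-1 ? I-1×I-2: ff
F/II-2 aff ·: ff
F/II-3 aff I-1×I-2: ff
F/III-1 aff II-2×II-1: ff
⇒ F over [I-1,I-2,II-1,II-2,II-3,III-1]: 1 consistent
M/I-1 un ·: MM|Mm
M/I-2 ? ·: MM|Mm|mm
M/II-1 ? I-1×I-2: MM|Mm|mm
M/II-2 ? ·: MM|Mm|mm
M/II-3 un I-1×I-2: MM|Mm
M/III-1 ? II-2×II-1: MM|Mm|mm
⇒ M over [I-1,I-2,II-1,II-2,II-3,III-1]: 96 consistent
Q/I-1 un ·: QQ|Qq
Q/I-2 ? ·: QQ|Qq|qq
Q/II-1 ? I-1×I-2: QQ|Qq|qq
Q/II-2 un ·: QQ|Qq
Q/II-3 un I-1×I-2: QQ|Qq
Q/III-1 ? II-2×II-1: QQ|Qq|qq
⇒ Q over [I-1,I-2,II-1,II-2,II-3,III-1]: 70 consistent

II-1 ∈ {ff MM QQ, ff MM Qq, ff MM qq, ff Mm QQ, ff Mm Qq, ff Mm qq, ff mm QQ, ff mm Qq, ff mm qq}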